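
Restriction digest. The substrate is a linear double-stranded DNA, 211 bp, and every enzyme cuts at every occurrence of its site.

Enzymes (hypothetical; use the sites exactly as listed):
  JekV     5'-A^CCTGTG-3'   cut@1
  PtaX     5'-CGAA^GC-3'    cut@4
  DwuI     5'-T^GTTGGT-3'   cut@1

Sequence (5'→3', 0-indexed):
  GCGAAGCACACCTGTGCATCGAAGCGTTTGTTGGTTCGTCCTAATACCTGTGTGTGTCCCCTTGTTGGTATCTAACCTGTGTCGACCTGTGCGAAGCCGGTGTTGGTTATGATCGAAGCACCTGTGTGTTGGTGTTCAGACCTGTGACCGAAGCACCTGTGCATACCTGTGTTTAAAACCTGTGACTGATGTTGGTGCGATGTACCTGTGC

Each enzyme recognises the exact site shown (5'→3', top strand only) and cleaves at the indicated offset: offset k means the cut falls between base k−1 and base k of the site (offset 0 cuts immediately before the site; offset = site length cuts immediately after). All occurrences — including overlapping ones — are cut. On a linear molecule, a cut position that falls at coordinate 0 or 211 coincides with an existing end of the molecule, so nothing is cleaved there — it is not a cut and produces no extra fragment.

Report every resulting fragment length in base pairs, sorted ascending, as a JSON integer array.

Site scan:
  JekV (ACCTGTG, off=1): starts [9, 45, 74, 84, 119, 139, 154, 164, 177, 203] → cuts [10, 46, 75, 85, 120, 140, 155, 165, 178, 204]
  PtaX (CGAAGC, off=4): starts [1, 19, 91, 113, 148] → cuts [5, 23, 95, 117, 152]
  DwuI (TGTTGGT, off=1): starts [28, 62, 100, 126, 189] → cuts [29, 63, 101, 127, 190]

Pooled cuts: [5, 10, 23, 29, 46, 63, 75, 85, 95, 101, 117, 120, 127, 140, 152, 155, 165, 178, 190, 204]

Fragment lengths:
  [0,5): 5 bp
  [5,10): 5 bp
  [10,23): 13 bp
  [23,29): 6 bp
  [29,46): 17 bp
  [46,63): 17 bp
  [63,75): 12 bp
  [75,85): 10 bp
  [85,95): 10 bp
  [95,101): 6 bp
  [101,117): 16 bp
  [117,120): 3 bp
  [120,127): 7 bp
  [127,140): 13 bp
  [140,152): 12 bp
  [152,155): 3 bp
  [155,165): 10 bp
  [165,178): 13 bp
  [178,190): 12 bp
  [190,204): 14 bp
  [204,211): 7 bp

[3,3,5,5,6,6,7,7,10,10,10,12,12,12,13,13,13,14,16,17,17]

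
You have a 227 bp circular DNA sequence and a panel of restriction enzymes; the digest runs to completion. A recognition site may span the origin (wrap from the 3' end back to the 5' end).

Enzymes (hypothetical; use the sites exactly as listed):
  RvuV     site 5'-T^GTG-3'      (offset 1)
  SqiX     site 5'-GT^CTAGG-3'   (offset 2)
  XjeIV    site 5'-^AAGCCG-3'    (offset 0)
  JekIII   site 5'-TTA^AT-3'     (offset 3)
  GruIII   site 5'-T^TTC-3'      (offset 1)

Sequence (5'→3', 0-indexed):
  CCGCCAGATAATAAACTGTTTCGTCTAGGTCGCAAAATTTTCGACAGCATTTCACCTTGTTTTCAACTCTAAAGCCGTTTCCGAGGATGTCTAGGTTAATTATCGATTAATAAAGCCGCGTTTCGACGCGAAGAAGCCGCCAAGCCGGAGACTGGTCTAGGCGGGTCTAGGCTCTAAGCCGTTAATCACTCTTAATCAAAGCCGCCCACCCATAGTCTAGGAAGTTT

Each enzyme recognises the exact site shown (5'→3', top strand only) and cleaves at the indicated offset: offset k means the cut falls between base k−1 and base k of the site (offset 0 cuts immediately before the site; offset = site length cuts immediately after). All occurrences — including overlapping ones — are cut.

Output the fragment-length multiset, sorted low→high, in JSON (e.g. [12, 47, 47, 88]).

Per-enzyme occurrences:
  RvuV (TGTG, off=1): no sites
  SqiX (GTCTAGG, off=2): starts [22, 88, 154, 164, 214] → cuts [24, 90, 156, 166, 216]
  XjeIV (AAGCCG, off=0): starts [71, 112, 133, 141, 175, 198] → cuts [71, 112, 133, 141, 175, 198]
  JekIII (TTAAT, off=3): starts [95, 106, 181, 191] → cuts [98, 109, 184, 194]
  GruIII (TTTC, off=1): starts [18, 38, 49, 60, 77, 120, 224] → cuts [19, 39, 50, 61, 78, 121, 225]

All cut coordinates (distinct, sorted): [19, 24, 39, 50, 61, 71, 78, 90, 98, 109, 112, 121, 133, 141, 156, 166, 175, 184, 194, 198, 216, 225]

Fragment lengths:
  19→24: 5 bp
  24→39: 15 bp
  39→50: 11 bp
  50→61: 11 bp
  61→71: 10 bp
  71→78: 7 bp
  78→90: 12 bp
  90→98: 8 bp
  98→109: 11 bp
  109→112: 3 bp
  112→121: 9 bp
  121→133: 12 bp
  133→141: 8 bp
  141→156: 15 bp
  156→166: 10 bp
  166→175: 9 bp
  175→184: 9 bp
  184→194: 10 bp
  194→198: 4 bp
  198→216: 18 bp
  216→225: 9 bp
  225→19 (wrap): 227-225+19 = 21 bp

[3,4,5,7,8,8,9,9,9,9,10,10,10,11,11,11,12,12,15,15,18,21]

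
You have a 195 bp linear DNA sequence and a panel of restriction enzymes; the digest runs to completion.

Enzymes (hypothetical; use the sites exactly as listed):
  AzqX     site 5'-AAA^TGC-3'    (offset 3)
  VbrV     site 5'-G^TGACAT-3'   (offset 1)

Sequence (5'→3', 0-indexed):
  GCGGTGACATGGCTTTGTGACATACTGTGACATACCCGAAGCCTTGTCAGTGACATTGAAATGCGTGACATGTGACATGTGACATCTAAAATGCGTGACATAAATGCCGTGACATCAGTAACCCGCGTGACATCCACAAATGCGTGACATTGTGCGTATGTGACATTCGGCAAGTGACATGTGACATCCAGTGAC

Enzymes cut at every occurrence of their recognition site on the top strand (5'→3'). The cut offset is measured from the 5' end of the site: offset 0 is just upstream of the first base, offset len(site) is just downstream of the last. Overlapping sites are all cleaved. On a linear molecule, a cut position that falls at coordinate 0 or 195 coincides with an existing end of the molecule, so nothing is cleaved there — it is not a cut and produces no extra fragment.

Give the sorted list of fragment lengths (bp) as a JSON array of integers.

Per-enzyme occurrences:
  AzqX AAATGC/3: at [58, 88, 101, 137] ⇒ [61, 91, 104, 140]
  VbrV GTGACAT/1: at [3, 16, 26, 49, 64, 71, 78, 94, 108, 126, 143, 159, 173, 180] ⇒ [4, 17, 27, 50, 65, 72, 79, 95, 109, 127, 144, 160, 174, 181]

All cut coordinates (distinct, sorted): [4, 17, 27, 50, 61, 65, 72, 79, 91, 95, 104, 109, 127, 140, 144, 160, 174, 181]

Fragment lengths:
  [0,4): 4 bp
  [4,17): 13 bp
  [17,27): 10 bp
  [27,50): 23 bp
  [50,61): 11 bp
  [61,65): 4 bp
  [65,72): 7 bp
  [72,79): 7 bp
  [79,91): 12 bp
  [91,95): 4 bp
  [95,104): 9 bp
  [104,109): 5 bp
  [109,127): 18 bp
  [127,140): 13 bp
  [140,144): 4 bp
  [144,160): 16 bp
  [160,174): 14 bp
  [174,181): 7 bp
  [181,195): 14 bp

[4,4,4,4,5,7,7,7,9,10,11,12,13,13,14,14,16,18,23]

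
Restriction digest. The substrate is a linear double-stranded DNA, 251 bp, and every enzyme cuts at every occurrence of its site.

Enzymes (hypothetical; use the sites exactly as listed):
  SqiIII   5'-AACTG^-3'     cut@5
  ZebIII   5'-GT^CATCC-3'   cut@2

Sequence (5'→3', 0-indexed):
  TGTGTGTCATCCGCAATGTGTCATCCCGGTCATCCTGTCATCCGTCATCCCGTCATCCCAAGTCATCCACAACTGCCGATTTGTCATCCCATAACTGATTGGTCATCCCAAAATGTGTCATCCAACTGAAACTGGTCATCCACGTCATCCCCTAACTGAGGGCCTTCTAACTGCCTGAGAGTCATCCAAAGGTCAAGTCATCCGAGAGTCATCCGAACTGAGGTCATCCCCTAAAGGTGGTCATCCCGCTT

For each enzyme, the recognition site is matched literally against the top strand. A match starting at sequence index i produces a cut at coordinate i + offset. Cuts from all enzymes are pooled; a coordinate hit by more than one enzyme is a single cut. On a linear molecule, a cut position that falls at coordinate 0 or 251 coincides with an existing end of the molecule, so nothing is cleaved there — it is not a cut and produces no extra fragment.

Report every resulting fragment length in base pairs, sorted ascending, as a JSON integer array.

[2,4,6,6,7,7,8,8,9,9,9,9,10,10,10,11,11,12,13,13,14,15,15,16,17]

Site scan:
  SqiIII AACTG/5: at [70, 92, 123, 129, 153, 168, 215] ⇒ [75, 97, 128, 134, 158, 173, 220]
  ZebIII GTCATCC/2: at [5, 19, 28, 36, 43, 51, 61, 82, 101, 116, 134, 143, 180, 196, 207, 222, 239] ⇒ [7, 21, 30, 38, 45, 53, 63, 84, 103, 118, 136, 145, 182, 198, 209, 224, 241]

All cut coordinates (distinct, sorted): [7, 21, 30, 38, 45, 53, 63, 75, 84, 97, 103, 118, 128, 134, 136, 145, 158, 173, 182, 198, 209, 220, 224, 241]

Fragment lengths:
  [0,7): 7 bp
  [7,21): 14 bp
  [21,30): 9 bp
  [30,38): 8 bp
  [38,45): 7 bp
  [45,53): 8 bp
  [53,63): 10 bp
  [63,75): 12 bp
  [75,84): 9 bp
  [84,97): 13 bp
  [97,103): 6 bp
  [103,118): 15 bp
  [118,128): 10 bp
  [128,134): 6 bp
  [134,136): 2 bp
  [136,145): 9 bp
  [145,158): 13 bp
  [158,173): 15 bp
  [173,182): 9 bp
  [182,198): 16 bp
  [198,209): 11 bp
  [209,220): 11 bp
  [220,224): 4 bp
  [224,241): 17 bp
  [241,251): 10 bp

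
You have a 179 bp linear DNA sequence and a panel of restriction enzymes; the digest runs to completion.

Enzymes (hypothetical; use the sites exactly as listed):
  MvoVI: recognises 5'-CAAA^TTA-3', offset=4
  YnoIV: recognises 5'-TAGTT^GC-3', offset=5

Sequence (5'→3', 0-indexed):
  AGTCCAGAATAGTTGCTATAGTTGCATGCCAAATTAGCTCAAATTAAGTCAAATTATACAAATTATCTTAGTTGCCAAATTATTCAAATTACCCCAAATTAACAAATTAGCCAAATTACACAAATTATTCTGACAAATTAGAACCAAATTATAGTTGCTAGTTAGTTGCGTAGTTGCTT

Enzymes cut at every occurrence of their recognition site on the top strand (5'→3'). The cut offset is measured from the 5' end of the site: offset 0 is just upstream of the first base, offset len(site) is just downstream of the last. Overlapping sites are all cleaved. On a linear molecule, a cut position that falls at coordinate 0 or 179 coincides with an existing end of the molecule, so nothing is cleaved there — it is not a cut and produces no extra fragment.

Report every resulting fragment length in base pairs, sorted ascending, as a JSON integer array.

[4,6,8,8,8,9,9,9,9,9,10,10,10,10,11,11,11,13,14]

Per-enzyme occurrences:
  MvoVI (CAAATTA, off=4): starts [29, 39, 49, 58, 75, 84, 94, 102, 111, 120, 133, 144] → cuts [33, 43, 53, 62, 79, 88, 98, 106, 115, 124, 137, 148]
  YnoIV (TAGTTGC, off=5): starts [9, 18, 68, 151, 162, 170] → cuts [14, 23, 73, 156, 167, 175]

All cut coordinates (distinct, sorted): [14, 23, 33, 43, 53, 62, 73, 79, 88, 98, 106, 115, 124, 137, 148, 156, 167, 175]

Fragments:
  [0,14): 14 bp
  [14,23): 9 bp
  [23,33): 10 bp
  [33,43): 10 bp
  [43,53): 10 bp
  [53,62): 9 bp
  [62,73): 11 bp
  [73,79): 6 bp
  [79,88): 9 bp
  [88,98): 10 bp
  [98,106): 8 bp
  [106,115): 9 bp
  [115,124): 9 bp
  [124,137): 13 bp
  [137,148): 11 bp
  [148,156): 8 bp
  [156,167): 11 bp
  [167,175): 8 bp
  [175,179): 4 bp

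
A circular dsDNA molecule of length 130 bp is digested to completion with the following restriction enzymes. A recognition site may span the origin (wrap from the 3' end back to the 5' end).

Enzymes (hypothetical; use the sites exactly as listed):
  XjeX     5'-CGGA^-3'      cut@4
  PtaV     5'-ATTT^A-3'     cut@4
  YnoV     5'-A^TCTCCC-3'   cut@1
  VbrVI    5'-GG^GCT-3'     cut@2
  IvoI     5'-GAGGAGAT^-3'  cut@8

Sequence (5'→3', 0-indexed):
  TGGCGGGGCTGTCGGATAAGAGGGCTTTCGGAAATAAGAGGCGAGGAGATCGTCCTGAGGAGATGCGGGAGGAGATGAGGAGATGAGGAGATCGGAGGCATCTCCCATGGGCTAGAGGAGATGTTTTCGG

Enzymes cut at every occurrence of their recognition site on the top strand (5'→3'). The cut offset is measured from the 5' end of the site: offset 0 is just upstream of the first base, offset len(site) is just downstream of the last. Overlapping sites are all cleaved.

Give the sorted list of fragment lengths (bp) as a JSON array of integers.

Site scan:
  XjeX (CGGA, off=4): starts [12, 28, 92] → cuts [16, 32, 96]
  PtaV (ATTTA, off=4): no sites
  YnoV (ATCTCCC, off=1): starts [99] → cuts [100]
  VbrVI (GGGCT, off=2): starts [5, 21, 108] → cuts [7, 23, 110]
  IvoI (GAGGAGAT, off=8): starts [42, 56, 68, 76, 84, 114] → cuts [50, 64, 76, 84, 92, 122]

Pooled cuts: [7, 16, 23, 32, 50, 64, 76, 84, 92, 96, 100, 110, 122]

Fragments:
  7→16: 9 bp
  16→23: 7 bp
  23→32: 9 bp
  32→50: 18 bp
  50→64: 14 bp
  64→76: 12 bp
  76→84: 8 bp
  84→92: 8 bp
  92→96: 4 bp
  96→100: 4 bp
  100→110: 10 bp
  110→122: 12 bp
  122→7 (wrap): 130-122+7 = 15 bp

[4,4,7,8,8,9,9,10,12,12,14,15,18]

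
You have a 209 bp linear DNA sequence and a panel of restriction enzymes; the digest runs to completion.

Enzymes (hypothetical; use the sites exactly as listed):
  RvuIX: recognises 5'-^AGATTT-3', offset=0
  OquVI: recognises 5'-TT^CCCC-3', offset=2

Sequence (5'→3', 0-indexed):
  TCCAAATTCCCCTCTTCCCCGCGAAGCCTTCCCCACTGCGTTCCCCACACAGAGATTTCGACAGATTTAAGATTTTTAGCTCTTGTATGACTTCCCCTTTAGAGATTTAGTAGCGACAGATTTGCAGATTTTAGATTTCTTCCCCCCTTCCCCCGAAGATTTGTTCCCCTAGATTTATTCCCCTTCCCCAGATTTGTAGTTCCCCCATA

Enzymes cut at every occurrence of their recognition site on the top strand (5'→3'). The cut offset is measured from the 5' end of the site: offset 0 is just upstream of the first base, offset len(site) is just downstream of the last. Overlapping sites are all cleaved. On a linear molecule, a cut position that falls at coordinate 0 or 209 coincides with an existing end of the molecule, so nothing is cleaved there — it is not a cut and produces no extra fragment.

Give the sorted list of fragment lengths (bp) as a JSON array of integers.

[4,5,6,7,7,7,8,8,8,8,8,9,9,9,9,10,10,12,12,14,15,24]

Per-enzyme occurrences:
  RvuIX AGATTT/0: at [52, 62, 69, 102, 117, 125, 132, 156, 170, 189] ⇒ [52, 62, 69, 102, 117, 125, 132, 156, 170, 189]
  OquVI TTCCCC/2: at [6, 14, 28, 40, 91, 139, 147, 163, 177, 183, 199] ⇒ [8, 16, 30, 42, 93, 141, 149, 165, 179, 185, 201]

All cut coordinates (distinct, sorted): [8, 16, 30, 42, 52, 62, 69, 93, 102, 117, 125, 132, 141, 149, 156, 165, 170, 179, 185, 189, 201]

Fragments:
  [0,8): 8 bp
  [8,16): 8 bp
  [16,30): 14 bp
  [30,42): 12 bp
  [42,52): 10 bp
  [52,62): 10 bp
  [62,69): 7 bp
  [69,93): 24 bp
  [93,102): 9 bp
  [102,117): 15 bp
  [117,125): 8 bp
  [125,132): 7 bp
  [132,141): 9 bp
  [141,149): 8 bp
  [149,156): 7 bp
  [156,165): 9 bp
  [165,170): 5 bp
  [170,179): 9 bp
  [179,185): 6 bp
  [185,189): 4 bp
  [189,201): 12 bp
  [201,209): 8 bp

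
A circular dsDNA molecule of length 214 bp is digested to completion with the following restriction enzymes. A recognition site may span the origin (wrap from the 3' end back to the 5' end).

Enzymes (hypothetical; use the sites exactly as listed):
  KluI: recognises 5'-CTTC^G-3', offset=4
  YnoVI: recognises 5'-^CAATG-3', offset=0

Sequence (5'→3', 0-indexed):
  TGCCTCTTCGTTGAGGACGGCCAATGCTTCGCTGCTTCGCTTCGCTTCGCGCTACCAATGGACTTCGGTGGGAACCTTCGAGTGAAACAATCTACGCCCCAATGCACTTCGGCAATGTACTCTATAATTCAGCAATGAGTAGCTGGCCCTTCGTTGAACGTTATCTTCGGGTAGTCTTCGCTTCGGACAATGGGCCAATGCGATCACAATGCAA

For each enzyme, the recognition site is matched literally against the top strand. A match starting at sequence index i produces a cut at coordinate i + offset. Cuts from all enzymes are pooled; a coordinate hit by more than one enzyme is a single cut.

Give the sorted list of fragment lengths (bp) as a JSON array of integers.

Site scan:
  KluI CTTCG/4: at [5, 26, 34, 39, 44, 62, 75, 106, 148, 164, 175, 180] ⇒ [9, 30, 38, 43, 48, 66, 79, 110, 152, 168, 179, 184]
  YnoVI CAATG/0: at [21, 55, 99, 112, 132, 187, 195, 206, 211] ⇒ [21, 55, 99, 112, 132, 187, 195, 206, 211]

Pooled cuts: [9, 21, 30, 38, 43, 48, 55, 66, 79, 99, 110, 112, 132, 152, 168, 179, 184, 187, 195, 206, 211]

Fragment lengths:
  9→21: 12 bp
  21→30: 9 bp
  30→38: 8 bp
  38→43: 5 bp
  43→48: 5 bp
  48→55: 7 bp
  55→66: 11 bp
  66→79: 13 bp
  79→99: 20 bp
  99→110: 11 bp
  110→112: 2 bp
  112→132: 20 bp
  132→152: 20 bp
  152→168: 16 bp
  168→179: 11 bp
  179→184: 5 bp
  184→187: 3 bp
  187→195: 8 bp
  195→206: 11 bp
  206→211: 5 bp
  211→9 (wrap): 214-211+9 = 12 bp

[2,3,5,5,5,5,7,8,8,9,11,11,11,11,12,12,13,16,20,20,20]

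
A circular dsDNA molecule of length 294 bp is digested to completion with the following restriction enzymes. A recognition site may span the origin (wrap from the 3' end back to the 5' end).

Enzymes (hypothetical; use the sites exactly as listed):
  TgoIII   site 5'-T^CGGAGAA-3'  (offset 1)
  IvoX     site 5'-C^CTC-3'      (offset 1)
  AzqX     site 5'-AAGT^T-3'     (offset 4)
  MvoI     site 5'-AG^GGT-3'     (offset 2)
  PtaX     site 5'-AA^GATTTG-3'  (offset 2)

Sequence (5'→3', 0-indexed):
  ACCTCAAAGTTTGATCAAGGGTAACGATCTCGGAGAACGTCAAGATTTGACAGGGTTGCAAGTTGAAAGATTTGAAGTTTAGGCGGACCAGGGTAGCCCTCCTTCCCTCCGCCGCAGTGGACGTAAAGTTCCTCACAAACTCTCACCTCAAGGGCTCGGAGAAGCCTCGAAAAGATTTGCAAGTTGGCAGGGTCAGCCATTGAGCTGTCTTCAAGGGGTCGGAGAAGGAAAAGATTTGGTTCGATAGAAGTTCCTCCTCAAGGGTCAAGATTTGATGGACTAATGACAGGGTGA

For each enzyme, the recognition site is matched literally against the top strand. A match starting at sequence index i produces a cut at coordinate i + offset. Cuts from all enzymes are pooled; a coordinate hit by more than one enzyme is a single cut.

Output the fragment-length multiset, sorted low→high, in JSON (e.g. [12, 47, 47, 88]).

[2,2,3,5,6,6,6,7,7,8,8,8,9,9,10,10,10,10,11,11,13,13,13,15,19,21,23,29]

Per-enzyme occurrences:
  TgoIII (TCGGAGAA, off=1): starts [29, 155, 218] → cuts [30, 156, 219]
  IvoX (CCTC, off=1): starts [1, 97, 105, 130, 145, 164, 252, 255] → cuts [2, 98, 106, 131, 146, 165, 253, 256]
  AzqX (AAGTT, off=4): starts [6, 59, 74, 125, 180, 247] → cuts [10, 63, 78, 129, 184, 251]
  MvoI (AGGGT, off=2): starts [17, 51, 89, 188, 260, 287] → cuts [19, 53, 91, 190, 262, 289]
  PtaX (AAGATTTG, off=2): starts [41, 66, 171, 230, 266] → cuts [43, 68, 173, 232, 268]

Pooled cuts: [2, 10, 19, 30, 43, 53, 63, 68, 78, 91, 98, 106, 129, 131, 146, 156, 165, 173, 184, 190, 219, 232, 251, 253, 256, 262, 268, 289]

Fragments:
  2→10: 8 bp
  10→19: 9 bp
  19→30: 11 bp
  30→43: 13 bp
  43→53: 10 bp
  53→63: 10 bp
  63→68: 5 bp
  68→78: 10 bp
  78→91: 13 bp
  91→98: 7 bp
  98→106: 8 bp
  106→129: 23 bp
  129→131: 2 bp
  131→146: 15 bp
  146→156: 10 bp
  156→165: 9 bp
  165→173: 8 bp
  173→184: 11 bp
  184→190: 6 bp
  190→219: 29 bp
  219→232: 13 bp
  232→251: 19 bp
  251→253: 2 bp
  253→256: 3 bp
  256→262: 6 bp
  262→268: 6 bp
  268→289: 21 bp
  289→2 (wrap): 294-289+2 = 7 bp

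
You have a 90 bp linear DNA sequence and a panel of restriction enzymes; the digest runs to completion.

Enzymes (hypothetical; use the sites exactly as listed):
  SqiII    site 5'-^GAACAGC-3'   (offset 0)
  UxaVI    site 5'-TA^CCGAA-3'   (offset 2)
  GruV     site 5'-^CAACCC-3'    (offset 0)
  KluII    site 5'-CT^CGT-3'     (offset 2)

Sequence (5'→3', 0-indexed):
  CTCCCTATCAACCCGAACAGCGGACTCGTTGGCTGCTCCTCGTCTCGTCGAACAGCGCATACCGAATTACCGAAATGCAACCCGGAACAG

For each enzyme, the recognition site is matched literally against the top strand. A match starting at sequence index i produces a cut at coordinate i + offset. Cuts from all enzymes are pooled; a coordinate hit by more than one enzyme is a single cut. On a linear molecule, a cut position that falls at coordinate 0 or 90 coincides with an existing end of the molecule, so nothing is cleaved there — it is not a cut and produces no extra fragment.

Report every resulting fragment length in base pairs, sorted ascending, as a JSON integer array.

[4,5,6,8,8,8,12,12,13,14]

Site scan:
  SqiII GAACAGC/0: at [14, 49] ⇒ [14, 49]
  UxaVI TACCGAA/2: at [59, 67] ⇒ [61, 69]
  GruV CAACCC/0: at [8, 77] ⇒ [8, 77]
  KluII CTCGT/2: at [24, 38, 43] ⇒ [26, 40, 45]

All cut coordinates (distinct, sorted): [8, 14, 26, 40, 45, 49, 61, 69, 77]

Fragment lengths:
  [0,8): 8 bp
  [8,14): 6 bp
  [14,26): 12 bp
  [26,40): 14 bp
  [40,45): 5 bp
  [45,49): 4 bp
  [49,61): 12 bp
  [61,69): 8 bp
  [69,77): 8 bp
  [77,90): 13 bp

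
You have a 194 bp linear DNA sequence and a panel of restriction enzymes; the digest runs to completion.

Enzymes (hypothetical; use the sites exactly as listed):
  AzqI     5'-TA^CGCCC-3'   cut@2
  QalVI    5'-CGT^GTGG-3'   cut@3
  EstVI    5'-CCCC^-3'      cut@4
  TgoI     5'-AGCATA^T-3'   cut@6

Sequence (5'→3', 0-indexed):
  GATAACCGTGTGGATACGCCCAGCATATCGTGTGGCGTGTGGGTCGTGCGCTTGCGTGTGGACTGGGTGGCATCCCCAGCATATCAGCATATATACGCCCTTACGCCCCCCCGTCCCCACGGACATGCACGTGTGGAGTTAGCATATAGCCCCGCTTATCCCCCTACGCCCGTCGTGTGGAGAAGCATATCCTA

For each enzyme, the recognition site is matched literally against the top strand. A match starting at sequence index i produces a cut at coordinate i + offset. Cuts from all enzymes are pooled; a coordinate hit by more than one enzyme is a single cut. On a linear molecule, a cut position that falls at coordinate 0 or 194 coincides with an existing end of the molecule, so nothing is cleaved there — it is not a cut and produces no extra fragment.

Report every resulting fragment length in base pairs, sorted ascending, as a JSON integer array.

Scan for sites:
  AzqI (TACGCCC, off=2): starts [14, 93, 101, 164] → cuts [16, 95, 103, 166]
  QalVI (CGTGTGG, off=3): starts [6, 28, 35, 54, 129, 173] → cuts [9, 31, 38, 57, 132, 176]
  EstVI (CCCC, off=4): starts [73, 105, 106, 107, 108, 114, 149, 159, 160] → cuts [77, 109, 110, 111, 112, 118, 153, 163, 164]
  TgoI (AGCATAT, off=6): starts [21, 77, 85, 140, 183] → cuts [27, 83, 91, 146, 189]

All cut coordinates (distinct, sorted): [9, 16, 27, 31, 38, 57, 77, 83, 91, 95, 103, 109, 110, 111, 112, 118, 132, 146, 153, 163, 164, 166, 176, 189]

Fragment lengths:
  [0,9): 9 bp
  [9,16): 7 bp
  [16,27): 11 bp
  [27,31): 4 bp
  [31,38): 7 bp
  [38,57): 19 bp
  [57,77): 20 bp
  [77,83): 6 bp
  [83,91): 8 bp
  [91,95): 4 bp
  [95,103): 8 bp
  [103,109): 6 bp
  [109,110): 1 bp
  [110,111): 1 bp
  [111,112): 1 bp
  [112,118): 6 bp
  [118,132): 14 bp
  [132,146): 14 bp
  [146,153): 7 bp
  [153,163): 10 bp
  [163,164): 1 bp
  [164,166): 2 bp
  [166,176): 10 bp
  [176,189): 13 bp
  [189,194): 5 bp

[1,1,1,1,2,4,4,5,6,6,6,7,7,7,8,8,9,10,10,11,13,14,14,19,20]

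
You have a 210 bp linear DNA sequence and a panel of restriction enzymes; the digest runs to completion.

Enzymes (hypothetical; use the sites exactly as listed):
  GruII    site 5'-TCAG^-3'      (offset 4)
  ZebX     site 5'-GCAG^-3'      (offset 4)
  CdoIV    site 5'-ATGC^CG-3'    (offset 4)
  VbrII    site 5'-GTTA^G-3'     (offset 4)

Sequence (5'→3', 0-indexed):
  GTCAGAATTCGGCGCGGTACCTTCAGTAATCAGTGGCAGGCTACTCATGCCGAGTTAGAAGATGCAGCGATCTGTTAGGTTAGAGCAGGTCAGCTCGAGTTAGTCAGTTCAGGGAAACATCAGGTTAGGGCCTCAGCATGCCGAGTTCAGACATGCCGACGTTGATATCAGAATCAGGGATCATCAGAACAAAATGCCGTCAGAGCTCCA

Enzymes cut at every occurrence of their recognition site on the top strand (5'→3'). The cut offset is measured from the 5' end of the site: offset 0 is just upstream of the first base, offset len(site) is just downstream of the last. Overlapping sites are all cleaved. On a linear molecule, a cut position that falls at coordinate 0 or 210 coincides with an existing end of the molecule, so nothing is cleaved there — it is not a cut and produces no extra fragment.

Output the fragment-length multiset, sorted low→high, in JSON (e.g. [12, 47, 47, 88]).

Per-enzyme occurrences:
  GruII TCAG/4: at [1, 22, 29, 89, 103, 108, 119, 132, 146, 167, 173, 183, 199] ⇒ [5, 26, 33, 93, 107, 112, 123, 136, 150, 171, 177, 187, 203]
  ZebX GCAG/4: at [35, 63, 84] ⇒ [39, 67, 88]
  CdoIV ATGCCG/4: at [46, 137, 152, 193] ⇒ [50, 141, 156, 197]
  VbrII GTTAG/4: at [53, 73, 78, 98, 123] ⇒ [57, 77, 82, 102, 127]

Pooled cuts: [5, 26, 33, 39, 50, 57, 67, 77, 82, 88, 93, 102, 107, 112, 123, 127, 136, 141, 150, 156, 171, 177, 187, 197, 203]

Fragments:
  [0,5): 5 bp
  [5,26): 21 bp
  [26,33): 7 bp
  [33,39): 6 bp
  [39,50): 11 bp
  [50,57): 7 bp
  [57,67): 10 bp
  [67,77): 10 bp
  [77,82): 5 bp
  [82,88): 6 bp
  [88,93): 5 bp
  [93,102): 9 bp
  [102,107): 5 bp
  [107,112): 5 bp
  [112,123): 11 bp
  [123,127): 4 bp
  [127,136): 9 bp
  [136,141): 5 bp
  [141,150): 9 bp
  [150,156): 6 bp
  [156,171): 15 bp
  [171,177): 6 bp
  [177,187): 10 bp
  [187,197): 10 bp
  [197,203): 6 bp
  [203,210): 7 bp

[4,5,5,5,5,5,5,6,6,6,6,6,7,7,7,9,9,9,10,10,10,10,11,11,15,21]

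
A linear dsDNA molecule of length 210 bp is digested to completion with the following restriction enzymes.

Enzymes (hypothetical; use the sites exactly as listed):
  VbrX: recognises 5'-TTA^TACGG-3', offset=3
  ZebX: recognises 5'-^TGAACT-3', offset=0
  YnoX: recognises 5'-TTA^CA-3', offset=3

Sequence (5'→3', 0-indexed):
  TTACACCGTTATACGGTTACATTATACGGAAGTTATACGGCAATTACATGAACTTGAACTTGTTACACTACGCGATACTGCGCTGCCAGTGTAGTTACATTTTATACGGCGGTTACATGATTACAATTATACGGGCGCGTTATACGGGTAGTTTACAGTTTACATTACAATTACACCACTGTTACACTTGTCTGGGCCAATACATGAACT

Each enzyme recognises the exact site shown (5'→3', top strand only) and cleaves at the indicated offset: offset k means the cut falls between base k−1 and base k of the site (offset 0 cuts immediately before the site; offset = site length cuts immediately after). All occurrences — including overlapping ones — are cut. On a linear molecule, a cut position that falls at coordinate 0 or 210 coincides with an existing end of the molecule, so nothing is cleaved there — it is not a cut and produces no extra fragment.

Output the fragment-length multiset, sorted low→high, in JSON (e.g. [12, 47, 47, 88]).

Site scan:
  VbrX (TTATACGG, off=3): starts [8, 21, 32, 101, 126, 139] → cuts [11, 24, 35, 104, 129, 142]
  ZebX (TGAACT, off=0): starts [48, 54, 204] → cuts [48, 54, 204]
  YnoX (TTACA, off=3): starts [0, 16, 43, 62, 94, 112, 120, 152, 159, 164, 170, 181] → cuts [3, 19, 46, 65, 97, 115, 123, 155, 162, 167, 173, 184]

All cut coordinates (distinct, sorted): [3, 11, 19, 24, 35, 46, 48, 54, 65, 97, 104, 115, 123, 129, 142, 155, 162, 167, 173, 184, 204]

Fragments:
  [0,3): 3 bp
  [3,11): 8 bp
  [11,19): 8 bp
  [19,24): 5 bp
  [24,35): 11 bp
  [35,46): 11 bp
  [46,48): 2 bp
  [48,54): 6 bp
  [54,65): 11 bp
  [65,97): 32 bp
  [97,104): 7 bp
  [104,115): 11 bp
  [115,123): 8 bp
  [123,129): 6 bp
  [129,142): 13 bp
  [142,155): 13 bp
  [155,162): 7 bp
  [162,167): 5 bp
  [167,173): 6 bp
  [173,184): 11 bp
  [184,204): 20 bp
  [204,210): 6 bp

[2,3,5,5,6,6,6,6,7,7,8,8,8,11,11,11,11,11,13,13,20,32]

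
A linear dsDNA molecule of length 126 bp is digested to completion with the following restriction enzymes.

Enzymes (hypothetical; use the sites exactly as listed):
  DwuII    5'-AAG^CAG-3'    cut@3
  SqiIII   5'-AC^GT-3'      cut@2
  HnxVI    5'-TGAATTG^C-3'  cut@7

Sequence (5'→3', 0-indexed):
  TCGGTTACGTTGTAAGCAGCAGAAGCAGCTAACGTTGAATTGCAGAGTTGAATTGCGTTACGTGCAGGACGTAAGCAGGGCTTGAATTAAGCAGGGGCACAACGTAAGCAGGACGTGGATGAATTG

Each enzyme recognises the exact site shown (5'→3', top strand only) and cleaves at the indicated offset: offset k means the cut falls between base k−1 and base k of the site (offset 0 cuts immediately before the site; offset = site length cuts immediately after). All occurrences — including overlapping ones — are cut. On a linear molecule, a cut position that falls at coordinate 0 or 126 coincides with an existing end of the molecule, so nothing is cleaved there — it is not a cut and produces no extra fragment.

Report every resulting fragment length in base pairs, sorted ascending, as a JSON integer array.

Scan for sites:
  DwuII (AAGCAG, off=3): starts [13, 22, 72, 88, 105] → cuts [16, 25, 75, 91, 108]
  SqiIII (ACGT, off=2): starts [6, 31, 59, 68, 101, 112] → cuts [8, 33, 61, 70, 103, 114]
  HnxVI (TGAATTGC, off=7): starts [35, 48] → cuts [42, 55]

Pooled cuts: [8, 16, 25, 33, 42, 55, 61, 70, 75, 91, 103, 108, 114]

Fragments:
  [0,8): 8 bp
  [8,16): 8 bp
  [16,25): 9 bp
  [25,33): 8 bp
  [33,42): 9 bp
  [42,55): 13 bp
  [55,61): 6 bp
  [61,70): 9 bp
  [70,75): 5 bp
  [75,91): 16 bp
  [91,103): 12 bp
  [103,108): 5 bp
  [108,114): 6 bp
  [114,126): 12 bp

[5,5,6,6,8,8,8,9,9,9,12,12,13,16]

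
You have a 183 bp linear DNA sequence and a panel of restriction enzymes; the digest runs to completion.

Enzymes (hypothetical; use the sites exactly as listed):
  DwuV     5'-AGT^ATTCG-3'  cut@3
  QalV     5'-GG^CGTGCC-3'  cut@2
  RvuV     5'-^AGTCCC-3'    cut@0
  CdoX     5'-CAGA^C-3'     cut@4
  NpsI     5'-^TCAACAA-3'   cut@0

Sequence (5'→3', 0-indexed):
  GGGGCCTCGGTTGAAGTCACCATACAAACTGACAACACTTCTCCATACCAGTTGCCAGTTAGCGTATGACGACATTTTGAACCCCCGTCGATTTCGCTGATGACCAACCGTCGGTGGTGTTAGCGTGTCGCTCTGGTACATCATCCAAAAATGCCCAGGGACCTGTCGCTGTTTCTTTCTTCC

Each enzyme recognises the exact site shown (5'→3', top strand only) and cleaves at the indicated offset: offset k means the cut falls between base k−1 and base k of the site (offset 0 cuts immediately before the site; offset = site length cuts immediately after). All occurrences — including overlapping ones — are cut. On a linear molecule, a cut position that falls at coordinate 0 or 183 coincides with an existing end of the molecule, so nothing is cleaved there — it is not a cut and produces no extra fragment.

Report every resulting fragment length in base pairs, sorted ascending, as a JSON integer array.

Scan for sites:
  DwuV (AGTATTCG, off=3): no sites
  QalV (GGCGTGCC, off=2): no sites
  RvuV (AGTCCC, off=0): no sites
  CdoX (CAGAC, off=4): no sites
  NpsI (TCAACAA, off=0): no sites

All cut coordinates (distinct, sorted): ∅

Fragment lengths:
  no cuts → one linear fragment of 183 bp

[183]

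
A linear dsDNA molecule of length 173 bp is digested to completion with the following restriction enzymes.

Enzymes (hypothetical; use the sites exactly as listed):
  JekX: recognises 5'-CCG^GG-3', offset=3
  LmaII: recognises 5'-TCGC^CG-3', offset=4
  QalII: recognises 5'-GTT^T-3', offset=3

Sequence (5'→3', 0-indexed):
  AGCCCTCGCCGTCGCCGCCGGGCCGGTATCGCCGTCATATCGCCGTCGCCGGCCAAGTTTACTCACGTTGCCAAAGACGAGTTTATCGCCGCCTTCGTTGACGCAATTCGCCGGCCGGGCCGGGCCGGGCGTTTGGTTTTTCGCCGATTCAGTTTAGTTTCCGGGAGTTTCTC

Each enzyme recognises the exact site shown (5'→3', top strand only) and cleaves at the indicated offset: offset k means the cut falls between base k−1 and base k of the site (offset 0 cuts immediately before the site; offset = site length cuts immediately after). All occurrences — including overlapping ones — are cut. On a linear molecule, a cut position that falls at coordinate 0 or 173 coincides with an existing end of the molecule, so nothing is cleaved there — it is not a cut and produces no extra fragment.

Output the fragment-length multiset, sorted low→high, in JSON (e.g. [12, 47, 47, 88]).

Scan for sites:
  JekX CCGGG/3: at [17, 114, 119, 124, 160] ⇒ [20, 117, 122, 127, 163]
  LmaII TCGCCG/4: at [5, 11, 28, 39, 45, 85, 107, 140] ⇒ [9, 15, 32, 43, 49, 89, 111, 144]
  QalII GTTT/3: at [56, 80, 130, 135, 151, 156, 166] ⇒ [59, 83, 133, 138, 154, 159, 169]

All cut coordinates (distinct, sorted): [9, 15, 20, 32, 43, 49, 59, 83, 89, 111, 117, 122, 127, 133, 138, 144, 154, 159, 163, 169]

Fragment lengths:
  [0,9): 9 bp
  [9,15): 6 bp
  [15,20): 5 bp
  [20,32): 12 bp
  [32,43): 11 bp
  [43,49): 6 bp
  [49,59): 10 bp
  [59,83): 24 bp
  [83,89): 6 bp
  [89,111): 22 bp
  [111,117): 6 bp
  [117,122): 5 bp
  [122,127): 5 bp
  [127,133): 6 bp
  [133,138): 5 bp
  [138,144): 6 bp
  [144,154): 10 bp
  [154,159): 5 bp
  [159,163): 4 bp
  [163,169): 6 bp
  [169,173): 4 bp

[4,4,5,5,5,5,5,6,6,6,6,6,6,6,9,10,10,11,12,22,24]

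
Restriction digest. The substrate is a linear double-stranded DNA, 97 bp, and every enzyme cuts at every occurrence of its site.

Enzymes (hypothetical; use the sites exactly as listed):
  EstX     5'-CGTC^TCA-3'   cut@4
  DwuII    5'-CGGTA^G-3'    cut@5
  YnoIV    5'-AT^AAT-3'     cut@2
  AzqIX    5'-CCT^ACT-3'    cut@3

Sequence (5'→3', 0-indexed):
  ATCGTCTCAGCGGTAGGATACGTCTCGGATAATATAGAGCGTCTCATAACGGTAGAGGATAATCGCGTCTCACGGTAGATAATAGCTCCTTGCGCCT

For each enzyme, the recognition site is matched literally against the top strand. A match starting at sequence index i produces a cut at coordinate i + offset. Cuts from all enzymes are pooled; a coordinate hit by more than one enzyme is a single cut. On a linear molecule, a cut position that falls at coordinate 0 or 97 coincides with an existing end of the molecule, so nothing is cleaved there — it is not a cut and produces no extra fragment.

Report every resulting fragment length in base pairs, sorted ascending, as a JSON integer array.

[3,6,6,8,9,9,11,13,15,17]

Scan for sites:
  EstX (CGTCTCA, off=4): starts [2, 39, 65] → cuts [6, 43, 69]
  DwuII (CGGTAG, off=5): starts [10, 49, 72] → cuts [15, 54, 77]
  YnoIV (ATAAT, off=2): starts [28, 58, 78] → cuts [30, 60, 80]
  AzqIX (CCTACT, off=3): no sites

Pooled cuts: [6, 15, 30, 43, 54, 60, 69, 77, 80]

Fragments:
  [0,6): 6 bp
  [6,15): 9 bp
  [15,30): 15 bp
  [30,43): 13 bp
  [43,54): 11 bp
  [54,60): 6 bp
  [60,69): 9 bp
  [69,77): 8 bp
  [77,80): 3 bp
  [80,97): 17 bp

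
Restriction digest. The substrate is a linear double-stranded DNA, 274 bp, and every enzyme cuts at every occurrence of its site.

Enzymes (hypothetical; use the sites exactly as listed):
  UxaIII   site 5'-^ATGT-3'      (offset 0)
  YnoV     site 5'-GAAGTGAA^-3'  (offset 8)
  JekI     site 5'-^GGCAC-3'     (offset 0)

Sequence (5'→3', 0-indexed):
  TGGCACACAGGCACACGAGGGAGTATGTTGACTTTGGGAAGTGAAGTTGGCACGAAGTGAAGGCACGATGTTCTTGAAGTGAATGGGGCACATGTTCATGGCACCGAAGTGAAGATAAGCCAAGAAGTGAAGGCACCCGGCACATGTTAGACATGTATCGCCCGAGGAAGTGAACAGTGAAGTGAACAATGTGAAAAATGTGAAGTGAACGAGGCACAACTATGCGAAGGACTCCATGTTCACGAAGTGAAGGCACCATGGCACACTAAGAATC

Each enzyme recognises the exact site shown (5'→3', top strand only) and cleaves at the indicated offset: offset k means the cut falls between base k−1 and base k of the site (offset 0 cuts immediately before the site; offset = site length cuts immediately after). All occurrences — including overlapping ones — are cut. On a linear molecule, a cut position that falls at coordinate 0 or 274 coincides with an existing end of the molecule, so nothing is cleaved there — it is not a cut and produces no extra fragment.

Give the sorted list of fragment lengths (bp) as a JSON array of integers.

[1,2,3,3,3,5,5,6,7,8,8,8,9,9,12,12,13,14,15,15,16,16,18,21,22,23]

Scan for sites:
  UxaIII ATGT/0: at [24, 67, 91, 143, 152, 188, 197, 235] ⇒ [24, 67, 91, 143, 152, 188, 197, 235]
  YnoV GAAGTGAA/8: at [37, 53, 75, 105, 123, 166, 178, 201, 243] ⇒ [45, 61, 83, 113, 131, 174, 186, 209, 251]
  JekI GGCAC/0: at [1, 9, 48, 61, 86, 99, 131, 138, 212, 251, 259] ⇒ [1, 9, 48, 61, 86, 99, 131, 138, 212, 251, 259]

All cut coordinates (distinct, sorted): [1, 9, 24, 45, 48, 61, 67, 83, 86, 91, 99, 113, 131, 138, 143, 152, 174, 186, 188, 197, 209, 212, 235, 251, 259]

Fragments:
  [0,1): 1 bp
  [1,9): 8 bp
  [9,24): 15 bp
  [24,45): 21 bp
  [45,48): 3 bp
  [48,61): 13 bp
  [61,67): 6 bp
  [67,83): 16 bp
  [83,86): 3 bp
  [86,91): 5 bp
  [91,99): 8 bp
  [99,113): 14 bp
  [113,131): 18 bp
  [131,138): 7 bp
  [138,143): 5 bp
  [143,152): 9 bp
  [152,174): 22 bp
  [174,186): 12 bp
  [186,188): 2 bp
  [188,197): 9 bp
  [197,209): 12 bp
  [209,212): 3 bp
  [212,235): 23 bp
  [235,251): 16 bp
  [251,259): 8 bp
  [259,274): 15 bp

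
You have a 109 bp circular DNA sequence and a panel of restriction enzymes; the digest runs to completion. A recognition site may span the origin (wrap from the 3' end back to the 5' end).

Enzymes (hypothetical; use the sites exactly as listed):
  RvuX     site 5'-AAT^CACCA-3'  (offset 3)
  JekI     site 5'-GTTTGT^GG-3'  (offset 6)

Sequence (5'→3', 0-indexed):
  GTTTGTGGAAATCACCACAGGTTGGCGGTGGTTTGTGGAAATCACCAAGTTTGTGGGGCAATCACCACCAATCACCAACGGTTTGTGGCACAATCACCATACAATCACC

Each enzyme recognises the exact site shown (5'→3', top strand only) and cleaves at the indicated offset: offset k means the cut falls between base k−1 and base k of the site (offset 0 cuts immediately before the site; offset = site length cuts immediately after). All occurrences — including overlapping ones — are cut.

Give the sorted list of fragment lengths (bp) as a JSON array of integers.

[6,6,8,8,10,12,14,21,24]

Scan for sites:
  RvuX (AATCACCA, off=3): starts [9, 39, 59, 69, 91] → cuts [12, 42, 62, 72, 94]
  JekI (GTTTGTGG, off=6): starts [0, 30, 48, 80] → cuts [6, 36, 54, 86]

Pooled cuts: [6, 12, 36, 42, 54, 62, 72, 86, 94]

Fragments:
  6→12: 6 bp
  12→36: 24 bp
  36→42: 6 bp
  42→54: 12 bp
  54→62: 8 bp
  62→72: 10 bp
  72→86: 14 bp
  86→94: 8 bp
  94→6 (wrap): 109-94+6 = 21 bp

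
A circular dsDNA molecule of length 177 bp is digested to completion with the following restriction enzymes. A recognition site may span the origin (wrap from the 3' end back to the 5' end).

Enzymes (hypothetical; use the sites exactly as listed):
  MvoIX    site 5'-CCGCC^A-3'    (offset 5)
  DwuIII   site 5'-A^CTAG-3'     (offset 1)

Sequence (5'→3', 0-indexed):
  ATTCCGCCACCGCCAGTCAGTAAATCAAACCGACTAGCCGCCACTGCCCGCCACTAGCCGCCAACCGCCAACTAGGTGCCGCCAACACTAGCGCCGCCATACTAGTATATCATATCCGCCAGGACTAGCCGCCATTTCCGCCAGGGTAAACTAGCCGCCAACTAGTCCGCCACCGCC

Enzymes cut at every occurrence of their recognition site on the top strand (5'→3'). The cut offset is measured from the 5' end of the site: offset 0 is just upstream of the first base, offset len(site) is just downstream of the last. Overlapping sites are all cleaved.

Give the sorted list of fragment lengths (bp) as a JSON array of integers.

[1,2,2,3,4,4,6,6,7,8,8,9,9,9,9,9,10,10,11,12,19,19]

Per-enzyme occurrences:
  MvoIX (CCGCCA, off=5): starts [3, 9, 37, 47, 57, 64, 78, 93, 115, 128, 137, 154, 166, 172] → cuts [0, 8, 14, 42, 52, 62, 69, 83, 98, 120, 133, 142, 159, 171]
  DwuIII (ACTAG, off=1): starts [32, 52, 70, 86, 100, 123, 149, 160] → cuts [33, 53, 71, 87, 101, 124, 150, 161]

Pooled cuts: [0, 8, 14, 33, 42, 52, 53, 62, 69, 71, 83, 87, 98, 101, 120, 124, 133, 142, 150, 159, 161, 171]

Fragments:
  0→8: 8 bp
  8→14: 6 bp
  14→33: 19 bp
  33→42: 9 bp
  42→52: 10 bp
  52→53: 1 bp
  53→62: 9 bp
  62→69: 7 bp
  69→71: 2 bp
  71→83: 12 bp
  83→87: 4 bp
  87→98: 11 bp
  98→101: 3 bp
  101→120: 19 bp
  120→124: 4 bp
  124→133: 9 bp
  133→142: 9 bp
  142→150: 8 bp
  150→159: 9 bp
  159→161: 2 bp
  161→171: 10 bp
  171→0 (wrap): 177-171+0 = 6 bp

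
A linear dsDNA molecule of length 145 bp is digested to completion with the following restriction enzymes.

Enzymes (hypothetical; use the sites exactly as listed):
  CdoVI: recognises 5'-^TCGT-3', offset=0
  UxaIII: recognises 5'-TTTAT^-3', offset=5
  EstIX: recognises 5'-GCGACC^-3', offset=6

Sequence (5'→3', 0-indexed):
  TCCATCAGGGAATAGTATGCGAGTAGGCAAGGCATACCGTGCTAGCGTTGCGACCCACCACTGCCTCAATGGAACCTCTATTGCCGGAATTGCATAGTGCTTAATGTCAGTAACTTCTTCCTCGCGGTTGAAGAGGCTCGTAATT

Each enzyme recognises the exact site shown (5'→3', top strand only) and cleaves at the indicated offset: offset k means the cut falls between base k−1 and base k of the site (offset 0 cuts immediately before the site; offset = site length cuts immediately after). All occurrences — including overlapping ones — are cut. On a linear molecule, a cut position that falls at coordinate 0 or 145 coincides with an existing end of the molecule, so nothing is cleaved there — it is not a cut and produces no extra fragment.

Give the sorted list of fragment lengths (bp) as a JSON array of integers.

[8,55,82]

Scan for sites:
  CdoVI TCGT/0: at [137] ⇒ [137]
  UxaIII (TTTAT, off=5): no sites
  EstIX GCGACC/6: at [49] ⇒ [55]

Pooled cuts: [55, 137]

Fragments:
  [0,55): 55 bp
  [55,137): 82 bp
  [137,145): 8 bp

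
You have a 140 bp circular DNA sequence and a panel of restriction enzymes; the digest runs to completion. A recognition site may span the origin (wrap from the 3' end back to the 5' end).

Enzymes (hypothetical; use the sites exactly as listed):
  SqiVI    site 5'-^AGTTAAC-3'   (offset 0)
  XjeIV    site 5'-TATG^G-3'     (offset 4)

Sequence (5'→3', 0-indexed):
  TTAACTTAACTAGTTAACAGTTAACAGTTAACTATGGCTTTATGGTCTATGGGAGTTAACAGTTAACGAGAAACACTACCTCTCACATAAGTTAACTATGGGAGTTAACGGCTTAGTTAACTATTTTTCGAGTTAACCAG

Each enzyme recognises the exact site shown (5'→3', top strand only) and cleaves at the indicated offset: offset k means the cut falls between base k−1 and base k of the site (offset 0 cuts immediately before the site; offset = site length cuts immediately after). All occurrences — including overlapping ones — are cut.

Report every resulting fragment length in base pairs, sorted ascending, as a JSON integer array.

Scan for sites:
  SqiVI (AGTTAAC, off=0): starts [11, 18, 25, 53, 60, 89, 102, 114, 130, 138] → cuts [11, 18, 25, 53, 60, 89, 102, 114, 130, 138]
  XjeIV (TATGG, off=4): starts [32, 40, 47, 96] → cuts [36, 44, 51, 100]

Pooled cuts: [11, 18, 25, 36, 44, 51, 53, 60, 89, 100, 102, 114, 130, 138]

Fragment lengths:
  11→18: 7 bp
  18→25: 7 bp
  25→36: 11 bp
  36→44: 8 bp
  44→51: 7 bp
  51→53: 2 bp
  53→60: 7 bp
  60→89: 29 bp
  89→100: 11 bp
  100→102: 2 bp
  102→114: 12 bp
  114→130: 16 bp
  130→138: 8 bp
  138→11 (wrap): 140-138+11 = 13 bp

[2,2,7,7,7,7,8,8,11,11,12,13,16,29]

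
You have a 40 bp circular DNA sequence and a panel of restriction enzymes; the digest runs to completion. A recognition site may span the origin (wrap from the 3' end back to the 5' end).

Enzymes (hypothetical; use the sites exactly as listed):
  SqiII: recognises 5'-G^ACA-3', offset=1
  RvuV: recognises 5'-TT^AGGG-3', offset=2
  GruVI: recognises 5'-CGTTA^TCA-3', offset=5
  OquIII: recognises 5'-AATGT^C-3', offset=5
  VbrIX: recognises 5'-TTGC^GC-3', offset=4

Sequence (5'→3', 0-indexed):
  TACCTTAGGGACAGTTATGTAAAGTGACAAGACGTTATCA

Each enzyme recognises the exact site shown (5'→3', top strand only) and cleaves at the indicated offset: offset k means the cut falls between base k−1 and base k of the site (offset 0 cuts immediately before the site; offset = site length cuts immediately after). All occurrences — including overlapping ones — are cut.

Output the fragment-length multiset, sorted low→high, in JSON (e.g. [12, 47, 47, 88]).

[4,9,11,16]

Scan for sites:
  SqiII GACA/1: at [9, 25] ⇒ [10, 26]
  RvuV TTAGGG/2: at [4] ⇒ [6]
  GruVI CGTTATCA/5: at [32] ⇒ [37]
  OquIII (AATGTC, off=5): no sites
  VbrIX (TTGCGC, off=4): no sites

Pooled cuts: [6, 10, 26, 37]

Fragment lengths:
  6→10: 4 bp
  10→26: 16 bp
  26→37: 11 bp
  37→6 (wrap): 40-37+6 = 9 bp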